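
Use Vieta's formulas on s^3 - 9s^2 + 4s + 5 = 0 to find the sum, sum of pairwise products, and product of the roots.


Monic cubic s^3+bs^2+cs+d=0: sum=-b, pairwise sum=c, product=-d.
b=-9, c=4, d=5
r1+r2+r3 = 9
r1r2+r1r3+r2r3 = 4
r1r2r3 = -5


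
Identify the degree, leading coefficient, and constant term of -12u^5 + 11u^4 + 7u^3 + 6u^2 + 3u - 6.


Highest power of u is 5, with coefficient -12. Constant term is -6.
Degree = 5, leading coefficient = -12, constant term = -6


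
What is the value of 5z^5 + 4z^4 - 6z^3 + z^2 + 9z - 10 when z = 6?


Using direct substitution:
  5 * (6)^5 = 38880
  4 * (6)^4 = 5184
  -6 * (6)^3 = -1296
  1 * (6)^2 = 36
  9 * (6)^1 = 54
  constant: -10
Sum = 38880 + 5184 - 1296 + 36 + 54 - 10 = 42848


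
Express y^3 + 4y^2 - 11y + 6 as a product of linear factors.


Try integer roots (divisors of 6). y=-6: p(-6)=0.
Divide out (y + 6): quotient is y^2 - 2y + 1.
Factor the quadratic: (y - 1)(y - 1)
Result: (y + 6)(y - 1)(y - 1)


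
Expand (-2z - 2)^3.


Expand (-2z - 2)^3 by repeated multiplication:
  (-2z - 2)^2 = 4z^2 + 8z + 4
= -8z^3 - 24z^2 - 24z - 8


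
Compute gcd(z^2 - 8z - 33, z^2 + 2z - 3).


Factor each:
  z^2 - 8z - 33 = (z + 3)(z - 11)
  z^2 + 2z - 3 = (z + 3)(z - 1)
Common monic factor: z + 3


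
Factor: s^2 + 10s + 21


Roots satisfy r1 + r2 = -b/a = -10 and r1*r2 = c/a = 21.
So r1 = -7, r2 = -3.
s^2 + 10s + 21 = (s - r1)(s - r2) = (s + 7)(s + 3)


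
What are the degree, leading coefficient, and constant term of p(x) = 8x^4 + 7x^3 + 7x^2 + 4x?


Highest power of x is 4, with coefficient 8. Constant term is 0.
Degree = 4, leading coefficient = 8, constant term = 0


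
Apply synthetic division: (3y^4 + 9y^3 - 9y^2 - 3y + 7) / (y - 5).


Synthetic division with c = 5. Coefficients: 3, 9, -9, -3, 7
Bring down 3.
  3 * 5 = 15; 15 + 9 = 24
  24 * 5 = 120; 120 - 9 = 111
  111 * 5 = 555; 555 - 3 = 552
  552 * 5 = 2760; 2760 + 7 = 2767
Quotient: 3y^3 + 24y^2 + 111y + 552, Remainder: 2767


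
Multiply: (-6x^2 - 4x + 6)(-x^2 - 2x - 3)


Distribute each term of the first polynomial:
  (-6x^2)(-x^2 - 2x - 3) = 6x^4 + 12x^3 + 18x^2
  (-4x)(-x^2 - 2x - 3) = 4x^3 + 8x^2 + 12x
  (6)(-x^2 - 2x - 3) = -6x^2 - 12x - 18
Sum: 6x^4 + 16x^3 + 20x^2 - 18


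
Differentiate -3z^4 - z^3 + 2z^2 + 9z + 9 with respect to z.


Apply the power rule term by term:
  d/dz(-3z^4) = -12z^3
  d/dz(-z^3) = -3z^2
  d/dz(2z^2) = 4z
  d/dz(9z) = 9
  d/dz(9) = 0
p'(z) = -12z^3 - 3z^2 + 4z + 9


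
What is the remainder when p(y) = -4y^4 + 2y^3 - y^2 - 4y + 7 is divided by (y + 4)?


By the Remainder Theorem, the remainder equals p(-4):
  -4*(-4)^4 = -1024
  2*(-4)^3 = -128
  -1*(-4)^2 = -16
  -4*(-4)^1 = 16
  constant: 7
Sum: -1024 - 128 - 16 + 16 + 7 = -1145


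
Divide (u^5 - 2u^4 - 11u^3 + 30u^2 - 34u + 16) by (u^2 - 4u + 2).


(u^5 - 2u^4 - 11u^3 + 30u^2 - 34u + 16) / (u^2 - 4u + 2)
Step 1: u^3 * (u^2 - 4u + 2) = u^5 - 4u^4 + 2u^3; subtract.
Step 2: 2u^2 * (u^2 - 4u + 2) = 2u^4 - 8u^3 + 4u^2; subtract.
Step 3: -5u * (u^2 - 4u + 2) = -5u^3 + 20u^2 - 10u; subtract.
Step 4: 6 * (u^2 - 4u + 2) = 6u^2 - 24u + 12; subtract.
Quotient: u^3 + 2u^2 - 5u + 6, Remainder: 4


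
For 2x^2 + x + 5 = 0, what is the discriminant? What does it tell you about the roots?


D = b^2 - 4ac = (1)^2 - 4(2)(5) = 1 - 40 = -39
Since D < 0: two complex conjugate roots (no real roots)


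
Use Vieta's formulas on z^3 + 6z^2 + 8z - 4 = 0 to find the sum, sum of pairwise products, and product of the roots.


Monic cubic z^3+bz^2+cz+d=0: sum=-b, pairwise sum=c, product=-d.
b=6, c=8, d=-4
r1+r2+r3 = -6
r1r2+r1r3+r2r3 = 8
r1r2r3 = 4


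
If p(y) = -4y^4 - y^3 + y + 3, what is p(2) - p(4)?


p(2) = -67
p(4) = -1081
p(2) - p(4) = -67 + 1081 = 1014


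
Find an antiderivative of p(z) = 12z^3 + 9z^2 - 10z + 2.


Reverse power rule on each term:
  ∫ 12z^3 dz = 3z^4
  ∫ 9z^2 dz = 3z^3
  ∫ -10z dz = -5z^2
  ∫ 2 dz = 2z
F(z) = 3z^4 + 3z^3 - 5z^2 + 2z + C


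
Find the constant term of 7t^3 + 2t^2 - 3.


Read off the constant term: -3


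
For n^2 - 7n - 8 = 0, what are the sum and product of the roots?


For an^2+bn+c=0: sum = -b/a, product = c/a.
a=1, b=-7, c=-8
Sum = -(-7)/1 = 7
Product = (-8)/1 = -8


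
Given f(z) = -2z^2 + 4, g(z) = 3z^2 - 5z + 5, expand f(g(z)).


Substitute g(z) into f:
f(g(z)) = -2*(3z^2 - 5z + 5)^2 + 4
(3z^2 - 5z + 5)^2 = 9z^4 - 30z^3 + 55z^2 - 50z + 25
Expand and combine: -18z^4 + 60z^3 - 110z^2 + 100z - 46


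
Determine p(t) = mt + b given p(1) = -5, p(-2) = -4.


p(t) = mt + b. Using p(1)=-5, p(-2)=-4:
m = (-5 + 4)/(1 + 2) = -1/3 = -1/3
b = -5 - m*(1) = -5 + 1/3 = -14/3
p(t) = -(1/3)t - (14/3)


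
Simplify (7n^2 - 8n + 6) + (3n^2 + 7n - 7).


Align terms by degree and add:
  7n^2 - 8n + 6
+ 3n^2 + 7n - 7
= 10n^2 - n - 1


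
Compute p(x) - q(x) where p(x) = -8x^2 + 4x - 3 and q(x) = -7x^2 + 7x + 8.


Distribute the minus sign:
  (-8x^2 + 4x - 3)
- (-7x^2 + 7x + 8)
Negate second polynomial: 7x^2 - 7x - 8
Add: -x^2 - 3x - 11


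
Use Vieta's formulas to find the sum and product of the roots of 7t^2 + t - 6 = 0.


For at^2+bt+c=0: sum = -b/a, product = c/a.
a=7, b=1, c=-6
Sum = -(1)/7 = -1/7
Product = (-6)/7 = -6/7


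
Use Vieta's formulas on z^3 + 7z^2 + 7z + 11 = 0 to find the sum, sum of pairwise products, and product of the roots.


Monic cubic z^3+bz^2+cz+d=0: sum=-b, pairwise sum=c, product=-d.
b=7, c=7, d=11
r1+r2+r3 = -7
r1r2+r1r3+r2r3 = 7
r1r2r3 = -11


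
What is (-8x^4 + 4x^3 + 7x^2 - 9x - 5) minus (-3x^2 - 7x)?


Distribute the minus sign:
  (-8x^4 + 4x^3 + 7x^2 - 9x - 5)
- (-3x^2 - 7x)
Negate second polynomial: 3x^2 + 7x
Add: -8x^4 + 4x^3 + 10x^2 - 2x - 5


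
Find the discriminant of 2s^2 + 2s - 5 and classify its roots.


D = b^2 - 4ac = (2)^2 - 4(2)(-5) = 4 + 40 = 44
Since D > 0: two distinct irrational roots


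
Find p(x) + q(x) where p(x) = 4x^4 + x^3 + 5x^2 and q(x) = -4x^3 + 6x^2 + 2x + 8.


Align terms by degree and add:
  4x^4 + x^3 + 5x^2
  -4x^3 + 6x^2 + 2x + 8
= 4x^4 - 3x^3 + 11x^2 + 2x + 8


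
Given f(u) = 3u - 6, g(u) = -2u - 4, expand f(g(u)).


Substitute g(u) into f:
f(g(u)) = 3*(-2u - 4) + (-6)
Expand and combine: -6u - 18


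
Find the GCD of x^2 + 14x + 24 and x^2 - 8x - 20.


Factor each:
  x^2 + 14x + 24 = (x + 2)(x + 12)
  x^2 - 8x - 20 = (x + 2)(x - 10)
Common monic factor: x + 2


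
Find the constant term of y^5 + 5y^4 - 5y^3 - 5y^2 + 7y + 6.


Read off the constant term: 6


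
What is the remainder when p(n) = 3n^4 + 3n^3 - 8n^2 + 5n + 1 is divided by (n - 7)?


By the Remainder Theorem, the remainder equals p(7):
  3*(7)^4 = 7203
  3*(7)^3 = 1029
  -8*(7)^2 = -392
  5*(7)^1 = 35
  constant: 1
Sum: 7203 + 1029 - 392 + 35 + 1 = 7876


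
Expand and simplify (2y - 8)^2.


Expand (2y - 8)^2 by repeated multiplication:
= 4y^2 - 32y + 64


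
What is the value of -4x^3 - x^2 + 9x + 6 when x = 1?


Using direct substitution:
  -4 * (1)^3 = -4
  -1 * (1)^2 = -1
  9 * (1)^1 = 9
  constant: 6
Sum = -4 - 1 + 9 + 6 = 10


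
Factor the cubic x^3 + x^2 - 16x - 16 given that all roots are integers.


Try integer roots (divisors of -16). x=-4: p(-4)=0.
Divide out (x + 4): quotient is x^2 - 3x - 4.
Factor the quadratic: (x + 1)(x - 4)
Result: (x + 4)(x + 1)(x - 4)


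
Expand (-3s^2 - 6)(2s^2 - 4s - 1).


Distribute each term of the first polynomial:
  (-3s^2)(2s^2 - 4s - 1) = -6s^4 + 12s^3 + 3s^2
  (-6)(2s^2 - 4s - 1) = -12s^2 + 24s + 6
Sum: -6s^4 + 12s^3 - 9s^2 + 24s + 6


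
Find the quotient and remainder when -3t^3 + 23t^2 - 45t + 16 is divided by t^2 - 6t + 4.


(-3t^3 + 23t^2 - 45t + 16) / (t^2 - 6t + 4)
Step 1: -3t * (t^2 - 6t + 4) = -3t^3 + 18t^2 - 12t; subtract.
Step 2: 5 * (t^2 - 6t + 4) = 5t^2 - 30t + 20; subtract.
Quotient: -3t + 5, Remainder: -3t - 4


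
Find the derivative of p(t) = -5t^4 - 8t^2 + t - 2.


Apply the power rule term by term:
  d/dt(-5t^4) = -20t^3
  d/dt(-8t^2) = -16t
  d/dt(t) = 1
  d/dt(-2) = 0
p'(t) = -20t^3 - 16t + 1


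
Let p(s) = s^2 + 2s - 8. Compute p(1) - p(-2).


p(1) = -5
p(-2) = -8
p(1) - p(-2) = -5 + 8 = 3


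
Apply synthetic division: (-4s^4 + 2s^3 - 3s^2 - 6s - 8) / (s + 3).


Synthetic division with c = -3. Coefficients: -4, 2, -3, -6, -8
Bring down -4.
  -4 * -3 = 12; 12 + 2 = 14
  14 * -3 = -42; -42 - 3 = -45
  -45 * -3 = 135; 135 - 6 = 129
  129 * -3 = -387; -387 - 8 = -395
Quotient: -4s^3 + 14s^2 - 45s + 129, Remainder: -395


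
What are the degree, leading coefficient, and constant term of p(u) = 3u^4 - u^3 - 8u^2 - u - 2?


Highest power of u is 4, with coefficient 3. Constant term is -2.
Degree = 4, leading coefficient = 3, constant term = -2


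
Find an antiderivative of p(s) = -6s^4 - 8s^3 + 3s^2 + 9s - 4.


Reverse power rule on each term:
  ∫ -6s^4 ds = -(6/5)s^5
  ∫ -8s^3 ds = -2s^4
  ∫ 3s^2 ds = s^3
  ∫ 9s ds = (9/2)s^2
  ∫ -4 ds = -4s
F(s) = -(6/5)s^5 - 2s^4 + s^3 + (9/2)s^2 - 4s + C


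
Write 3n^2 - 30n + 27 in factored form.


Roots satisfy r1 + r2 = -b/a = 10 and r1*r2 = c/a = 9.
So r1 = 1, r2 = 9.
3n^2 - 30n + 27 = 3(n - r1)(n - r2) = 3(n - 1)(n - 9)


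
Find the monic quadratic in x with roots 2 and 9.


p(x) = (x - 2)(x - 9)
Expand: x^2 - 11x + 18


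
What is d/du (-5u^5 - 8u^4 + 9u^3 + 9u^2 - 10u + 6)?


Apply the power rule term by term:
  d/du(-5u^5) = -25u^4
  d/du(-8u^4) = -32u^3
  d/du(9u^3) = 27u^2
  d/du(9u^2) = 18u
  d/du(-10u) = -10
  d/du(6) = 0
p'(u) = -25u^4 - 32u^3 + 27u^2 + 18u - 10


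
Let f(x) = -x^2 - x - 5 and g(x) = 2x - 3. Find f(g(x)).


Substitute g(x) into f:
f(g(x)) = -1*(2x - 3)^2 + (-1)*(2x - 3) + (-5)
(2x - 3)^2 = 4x^2 - 12x + 9
Expand and combine: -4x^2 + 10x - 11


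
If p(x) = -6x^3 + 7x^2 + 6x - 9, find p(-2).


Using direct substitution:
  -6 * (-2)^3 = 48
  7 * (-2)^2 = 28
  6 * (-2)^1 = -12
  constant: -9
Sum = 48 + 28 - 12 - 9 = 55


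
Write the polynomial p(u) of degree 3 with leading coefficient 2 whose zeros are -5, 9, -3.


p(u) = 2(u + 5)(u - 9)(u + 3)
Expand: 2u^3 - 2u^2 - 114u - 270


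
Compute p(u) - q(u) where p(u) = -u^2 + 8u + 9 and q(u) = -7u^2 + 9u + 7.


Distribute the minus sign:
  (-u^2 + 8u + 9)
- (-7u^2 + 9u + 7)
Negate second polynomial: 7u^2 - 9u - 7
Add: 6u^2 - u + 2


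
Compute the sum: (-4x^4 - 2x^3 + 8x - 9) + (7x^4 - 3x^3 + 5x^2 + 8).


Align terms by degree and add:
  -4x^4 - 2x^3 + 8x - 9
+ 7x^4 - 3x^3 + 5x^2 + 8
= 3x^4 - 5x^3 + 5x^2 + 8x - 1


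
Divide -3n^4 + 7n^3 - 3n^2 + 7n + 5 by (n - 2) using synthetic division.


Synthetic division with c = 2. Coefficients: -3, 7, -3, 7, 5
Bring down -3.
  -3 * 2 = -6; -6 + 7 = 1
  1 * 2 = 2; 2 - 3 = -1
  -1 * 2 = -2; -2 + 7 = 5
  5 * 2 = 10; 10 + 5 = 15
Quotient: -3n^3 + n^2 - n + 5, Remainder: 15


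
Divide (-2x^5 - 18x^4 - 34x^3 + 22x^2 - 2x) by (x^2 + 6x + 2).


(-2x^5 - 18x^4 - 34x^3 + 22x^2 - 2x) / (x^2 + 6x + 2)
Step 1: -2x^3 * (x^2 + 6x + 2) = -2x^5 - 12x^4 - 4x^3; subtract.
Step 2: -6x^2 * (x^2 + 6x + 2) = -6x^4 - 36x^3 - 12x^2; subtract.
Step 3: 6x * (x^2 + 6x + 2) = 6x^3 + 36x^2 + 12x; subtract.
Step 4: -2 * (x^2 + 6x + 2) = -2x^2 - 12x - 4; subtract.
Quotient: -2x^3 - 6x^2 + 6x - 2, Remainder: -2x + 4


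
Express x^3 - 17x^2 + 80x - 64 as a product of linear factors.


Try integer roots (divisors of -64). x=8: p(8)=0.
Divide out (x - 8): quotient is x^2 - 9x + 8.
Factor the quadratic: (x - 8)(x - 1)
Result: (x - 8)(x - 8)(x - 1)


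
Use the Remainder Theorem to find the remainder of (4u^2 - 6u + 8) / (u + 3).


By the Remainder Theorem, the remainder equals p(-3):
  4*(-3)^2 = 36
  -6*(-3)^1 = 18
  constant: 8
Sum: 36 + 18 + 8 = 62


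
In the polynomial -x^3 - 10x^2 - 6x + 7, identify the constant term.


Read off the constant term: 7


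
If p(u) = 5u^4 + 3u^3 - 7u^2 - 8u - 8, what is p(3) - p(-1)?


p(3) = 391
p(-1) = -5
p(3) - p(-1) = 391 + 5 = 396


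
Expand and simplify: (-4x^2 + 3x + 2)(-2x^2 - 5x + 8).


Distribute each term of the first polynomial:
  (-4x^2)(-2x^2 - 5x + 8) = 8x^4 + 20x^3 - 32x^2
  (3x)(-2x^2 - 5x + 8) = -6x^3 - 15x^2 + 24x
  (2)(-2x^2 - 5x + 8) = -4x^2 - 10x + 16
Sum: 8x^4 + 14x^3 - 51x^2 + 14x + 16


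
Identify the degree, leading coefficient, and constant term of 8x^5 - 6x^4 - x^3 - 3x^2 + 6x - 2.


Highest power of x is 5, with coefficient 8. Constant term is -2.
Degree = 5, leading coefficient = 8, constant term = -2


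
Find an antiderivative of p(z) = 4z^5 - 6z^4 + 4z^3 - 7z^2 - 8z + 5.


Reverse power rule on each term:
  ∫ 4z^5 dz = (2/3)z^6
  ∫ -6z^4 dz = -(6/5)z^5
  ∫ 4z^3 dz = z^4
  ∫ -7z^2 dz = -(7/3)z^3
  ∫ -8z dz = -4z^2
  ∫ 5 dz = 5z
F(z) = (2/3)z^6 - (6/5)z^5 + z^4 - (7/3)z^3 - 4z^2 + 5z + C


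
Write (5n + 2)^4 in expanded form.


Expand (5n + 2)^4 by repeated multiplication:
  (5n + 2)^2 = 25n^2 + 20n + 4
  (5n + 2)^3 = 125n^3 + 150n^2 + 60n + 8
= 625n^4 + 1000n^3 + 600n^2 + 160n + 16


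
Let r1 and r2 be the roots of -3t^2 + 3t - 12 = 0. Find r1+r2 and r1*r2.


For at^2+bt+c=0: sum = -b/a, product = c/a.
a=-3, b=3, c=-12
Sum = -(3)/-3 = 1
Product = (-12)/-3 = 4


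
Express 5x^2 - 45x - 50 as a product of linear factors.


Roots satisfy r1 + r2 = -b/a = 9 and r1*r2 = c/a = -10.
So r1 = 10, r2 = -1.
5x^2 - 45x - 50 = 5(x - r1)(x - r2) = 5(x - 10)(x + 1)


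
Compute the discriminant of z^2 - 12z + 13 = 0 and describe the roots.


D = b^2 - 4ac = (-12)^2 - 4(1)(13) = 144 - 52 = 92
Since D > 0: two distinct irrational roots


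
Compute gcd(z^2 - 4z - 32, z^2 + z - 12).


Factor each:
  z^2 - 4z - 32 = (z + 4)(z - 8)
  z^2 + z - 12 = (z + 4)(z - 3)
Common monic factor: z + 4


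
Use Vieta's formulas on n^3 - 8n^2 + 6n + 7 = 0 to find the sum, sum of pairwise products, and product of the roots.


Monic cubic n^3+bn^2+cn+d=0: sum=-b, pairwise sum=c, product=-d.
b=-8, c=6, d=7
r1+r2+r3 = 8
r1r2+r1r3+r2r3 = 6
r1r2r3 = -7


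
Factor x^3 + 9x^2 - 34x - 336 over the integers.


Try integer roots (divisors of -336). x=-7: p(-7)=0.
Divide out (x + 7): quotient is x^2 + 2x - 48.
Factor the quadratic: (x - 6)(x + 8)
Result: (x + 7)(x - 6)(x + 8)


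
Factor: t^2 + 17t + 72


Roots satisfy r1 + r2 = -b/a = -17 and r1*r2 = c/a = 72.
So r1 = -9, r2 = -8.
t^2 + 17t + 72 = (t - r1)(t - r2) = (t + 9)(t + 8)


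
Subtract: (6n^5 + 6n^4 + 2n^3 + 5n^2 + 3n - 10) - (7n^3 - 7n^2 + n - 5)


Distribute the minus sign:
  (6n^5 + 6n^4 + 2n^3 + 5n^2 + 3n - 10)
- (7n^3 - 7n^2 + n - 5)
Negate second polynomial: -7n^3 + 7n^2 - n + 5
Add: 6n^5 + 6n^4 - 5n^3 + 12n^2 + 2n - 5


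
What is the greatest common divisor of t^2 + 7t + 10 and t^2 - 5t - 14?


Factor each:
  t^2 + 7t + 10 = (t + 2)(t + 5)
  t^2 - 5t - 14 = (t + 2)(t - 7)
Common monic factor: t + 2


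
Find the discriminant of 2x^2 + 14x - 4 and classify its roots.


D = b^2 - 4ac = (14)^2 - 4(2)(-4) = 196 + 32 = 228
Since D > 0: two distinct irrational roots


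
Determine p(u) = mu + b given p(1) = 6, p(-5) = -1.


p(u) = mu + b. Using p(1)=6, p(-5)=-1:
m = (6 + 1)/(1 + 5) = 7/6 = 7/6
b = 6 - m*(1) = 6 - 7/6 = 29/6
p(u) = (7/6)u + (29/6)


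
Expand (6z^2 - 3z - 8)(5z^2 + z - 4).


Distribute each term of the first polynomial:
  (6z^2)(5z^2 + z - 4) = 30z^4 + 6z^3 - 24z^2
  (-3z)(5z^2 + z - 4) = -15z^3 - 3z^2 + 12z
  (-8)(5z^2 + z - 4) = -40z^2 - 8z + 32
Sum: 30z^4 - 9z^3 - 67z^2 + 4z + 32


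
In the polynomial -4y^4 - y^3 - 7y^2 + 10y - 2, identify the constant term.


Read off the constant term: -2


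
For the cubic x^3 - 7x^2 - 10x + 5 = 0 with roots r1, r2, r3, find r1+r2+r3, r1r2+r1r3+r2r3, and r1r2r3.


Monic cubic x^3+bx^2+cx+d=0: sum=-b, pairwise sum=c, product=-d.
b=-7, c=-10, d=5
r1+r2+r3 = 7
r1r2+r1r3+r2r3 = -10
r1r2r3 = -5


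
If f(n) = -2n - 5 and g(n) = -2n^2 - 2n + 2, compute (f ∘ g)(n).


Substitute g(n) into f:
f(g(n)) = -2*(-2n^2 - 2n + 2) + (-5)
Expand and combine: 4n^2 + 4n - 9


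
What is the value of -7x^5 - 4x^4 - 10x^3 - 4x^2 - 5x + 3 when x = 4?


Using direct substitution:
  -7 * (4)^5 = -7168
  -4 * (4)^4 = -1024
  -10 * (4)^3 = -640
  -4 * (4)^2 = -64
  -5 * (4)^1 = -20
  constant: 3
Sum = -7168 - 1024 - 640 - 64 - 20 + 3 = -8913


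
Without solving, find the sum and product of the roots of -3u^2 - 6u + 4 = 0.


For au^2+bu+c=0: sum = -b/a, product = c/a.
a=-3, b=-6, c=4
Sum = -(-6)/-3 = -2
Product = (4)/-3 = -4/3


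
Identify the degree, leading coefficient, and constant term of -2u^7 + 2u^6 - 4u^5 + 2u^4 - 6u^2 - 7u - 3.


Highest power of u is 7, with coefficient -2. Constant term is -3.
Degree = 7, leading coefficient = -2, constant term = -3


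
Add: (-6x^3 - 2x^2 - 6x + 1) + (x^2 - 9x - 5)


Align terms by degree and add:
  -6x^3 - 2x^2 - 6x + 1
+ x^2 - 9x - 5
= -6x^3 - x^2 - 15x - 4


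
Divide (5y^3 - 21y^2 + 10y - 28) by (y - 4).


(5y^3 - 21y^2 + 10y - 28) / (y - 4)
Step 1: 5y^2 * (y - 4) = 5y^3 - 20y^2; subtract.
Step 2: -y * (y - 4) = -y^2 + 4y; subtract.
Step 3: 6 * (y - 4) = 6y - 24; subtract.
Quotient: 5y^2 - y + 6, Remainder: -4


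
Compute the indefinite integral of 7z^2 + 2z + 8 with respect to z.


Reverse power rule on each term:
  ∫ 7z^2 dz = (7/3)z^3
  ∫ 2z dz = z^2
  ∫ 8 dz = 8z
F(z) = (7/3)z^3 + z^2 + 8z + C


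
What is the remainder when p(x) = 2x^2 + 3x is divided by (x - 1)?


By the Remainder Theorem, the remainder equals p(1):
  2*(1)^2 = 2
  3*(1)^1 = 3
  constant: 0
Sum: 2 + 3 + 0 = 5


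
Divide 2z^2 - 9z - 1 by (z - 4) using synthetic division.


Synthetic division with c = 4. Coefficients: 2, -9, -1
Bring down 2.
  2 * 4 = 8; 8 - 9 = -1
  -1 * 4 = -4; -4 - 1 = -5
Quotient: 2z - 1, Remainder: -5


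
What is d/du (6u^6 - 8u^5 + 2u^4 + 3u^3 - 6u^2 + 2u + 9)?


Apply the power rule term by term:
  d/du(6u^6) = 36u^5
  d/du(-8u^5) = -40u^4
  d/du(2u^4) = 8u^3
  d/du(3u^3) = 9u^2
  d/du(-6u^2) = -12u
  d/du(2u) = 2
  d/du(9) = 0
p'(u) = 36u^5 - 40u^4 + 8u^3 + 9u^2 - 12u + 2


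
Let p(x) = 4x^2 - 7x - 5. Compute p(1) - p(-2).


p(1) = -8
p(-2) = 25
p(1) - p(-2) = -8 - 25 = -33


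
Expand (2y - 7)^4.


Expand (2y - 7)^4 by repeated multiplication:
  (2y - 7)^2 = 4y^2 - 28y + 49
  (2y - 7)^3 = 8y^3 - 84y^2 + 294y - 343
= 16y^4 - 224y^3 + 1176y^2 - 2744y + 2401


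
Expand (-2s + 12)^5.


Expand (-2s + 12)^5 by repeated multiplication:
  (-2s + 12)^2 = 4s^2 - 48s + 144
  (-2s + 12)^3 = -8s^3 + 144s^2 - 864s + 1728
  (-2s + 12)^4 = 16s^4 - 384s^3 + 3456s^2 - 13824s + 20736
= -32s^5 + 960s^4 - 11520s^3 + 69120s^2 - 207360s + 248832


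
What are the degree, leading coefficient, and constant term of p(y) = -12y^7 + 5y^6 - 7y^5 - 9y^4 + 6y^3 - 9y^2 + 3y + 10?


Highest power of y is 7, with coefficient -12. Constant term is 10.
Degree = 7, leading coefficient = -12, constant term = 10


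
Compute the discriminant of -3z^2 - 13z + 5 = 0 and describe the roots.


D = b^2 - 4ac = (-13)^2 - 4(-3)(5) = 169 + 60 = 229
Since D > 0: two distinct irrational roots


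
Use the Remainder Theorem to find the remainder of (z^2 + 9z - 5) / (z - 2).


By the Remainder Theorem, the remainder equals p(2):
  1*(2)^2 = 4
  9*(2)^1 = 18
  constant: -5
Sum: 4 + 18 - 5 = 17


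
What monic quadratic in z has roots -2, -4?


p(z) = (z + 2)(z + 4)
Expand: z^2 + 6z + 8


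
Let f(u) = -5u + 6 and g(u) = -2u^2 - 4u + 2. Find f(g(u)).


Substitute g(u) into f:
f(g(u)) = -5*(-2u^2 - 4u + 2) + 6
Expand and combine: 10u^2 + 20u - 4


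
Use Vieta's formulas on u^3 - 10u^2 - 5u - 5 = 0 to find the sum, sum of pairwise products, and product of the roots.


Monic cubic u^3+bu^2+cu+d=0: sum=-b, pairwise sum=c, product=-d.
b=-10, c=-5, d=-5
r1+r2+r3 = 10
r1r2+r1r3+r2r3 = -5
r1r2r3 = 5


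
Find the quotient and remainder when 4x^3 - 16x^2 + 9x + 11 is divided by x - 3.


(4x^3 - 16x^2 + 9x + 11) / (x - 3)
Step 1: 4x^2 * (x - 3) = 4x^3 - 12x^2; subtract.
Step 2: -4x * (x - 3) = -4x^2 + 12x; subtract.
Step 3: -3 * (x - 3) = -3x + 9; subtract.
Quotient: 4x^2 - 4x - 3, Remainder: 2


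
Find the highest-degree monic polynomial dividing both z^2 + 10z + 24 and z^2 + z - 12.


Factor each:
  z^2 + 10z + 24 = (z + 4)(z + 6)
  z^2 + z - 12 = (z + 4)(z - 3)
Common monic factor: z + 4


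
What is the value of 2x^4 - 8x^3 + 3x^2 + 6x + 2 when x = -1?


Using direct substitution:
  2 * (-1)^4 = 2
  -8 * (-1)^3 = 8
  3 * (-1)^2 = 3
  6 * (-1)^1 = -6
  constant: 2
Sum = 2 + 8 + 3 - 6 + 2 = 9


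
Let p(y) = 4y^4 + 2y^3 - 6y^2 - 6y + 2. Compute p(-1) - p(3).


p(-1) = 4
p(3) = 308
p(-1) - p(3) = 4 - 308 = -304


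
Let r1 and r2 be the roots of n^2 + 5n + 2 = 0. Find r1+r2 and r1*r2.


For an^2+bn+c=0: sum = -b/a, product = c/a.
a=1, b=5, c=2
Sum = -(5)/1 = -5
Product = (2)/1 = 2


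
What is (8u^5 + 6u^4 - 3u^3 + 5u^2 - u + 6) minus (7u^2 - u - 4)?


Distribute the minus sign:
  (8u^5 + 6u^4 - 3u^3 + 5u^2 - u + 6)
- (7u^2 - u - 4)
Negate second polynomial: -7u^2 + u + 4
Add: 8u^5 + 6u^4 - 3u^3 - 2u^2 + 10


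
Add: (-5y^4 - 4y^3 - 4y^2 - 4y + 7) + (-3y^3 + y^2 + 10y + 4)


Align terms by degree and add:
  -5y^4 - 4y^3 - 4y^2 - 4y + 7
  -3y^3 + y^2 + 10y + 4
= -5y^4 - 7y^3 - 3y^2 + 6y + 11


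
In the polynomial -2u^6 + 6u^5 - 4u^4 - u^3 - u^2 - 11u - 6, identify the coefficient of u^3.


Read off the coefficient of u^3: -1


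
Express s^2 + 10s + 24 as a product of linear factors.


Roots satisfy r1 + r2 = -b/a = -10 and r1*r2 = c/a = 24.
So r1 = -6, r2 = -4.
s^2 + 10s + 24 = (s - r1)(s - r2) = (s + 6)(s + 4)


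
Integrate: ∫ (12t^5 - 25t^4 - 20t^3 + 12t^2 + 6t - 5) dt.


Reverse power rule on each term:
  ∫ 12t^5 dt = 2t^6
  ∫ -25t^4 dt = -5t^5
  ∫ -20t^3 dt = -5t^4
  ∫ 12t^2 dt = 4t^3
  ∫ 6t dt = 3t^2
  ∫ -5 dt = -5t
F(t) = 2t^6 - 5t^5 - 5t^4 + 4t^3 + 3t^2 - 5t + C


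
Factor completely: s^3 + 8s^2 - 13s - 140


Try integer roots (divisors of -140). s=-7: p(-7)=0.
Divide out (s + 7): quotient is s^2 + s - 20.
Factor the quadratic: (s + 5)(s - 4)
Result: (s + 7)(s + 5)(s - 4)


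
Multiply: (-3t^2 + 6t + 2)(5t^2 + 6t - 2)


Distribute each term of the first polynomial:
  (-3t^2)(5t^2 + 6t - 2) = -15t^4 - 18t^3 + 6t^2
  (6t)(5t^2 + 6t - 2) = 30t^3 + 36t^2 - 12t
  (2)(5t^2 + 6t - 2) = 10t^2 + 12t - 4
Sum: -15t^4 + 12t^3 + 52t^2 - 4


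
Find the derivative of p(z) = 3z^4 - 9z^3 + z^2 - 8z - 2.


Apply the power rule term by term:
  d/dz(3z^4) = 12z^3
  d/dz(-9z^3) = -27z^2
  d/dz(z^2) = 2z
  d/dz(-8z) = -8
  d/dz(-2) = 0
p'(z) = 12z^3 - 27z^2 + 2z - 8


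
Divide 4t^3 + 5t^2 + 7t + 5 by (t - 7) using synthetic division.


Synthetic division with c = 7. Coefficients: 4, 5, 7, 5
Bring down 4.
  4 * 7 = 28; 28 + 5 = 33
  33 * 7 = 231; 231 + 7 = 238
  238 * 7 = 1666; 1666 + 5 = 1671
Quotient: 4t^2 + 33t + 238, Remainder: 1671


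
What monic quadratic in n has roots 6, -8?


p(n) = (n - 6)(n + 8)
Expand: n^2 + 2n - 48


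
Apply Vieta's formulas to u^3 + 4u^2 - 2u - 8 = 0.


Monic cubic u^3+bu^2+cu+d=0: sum=-b, pairwise sum=c, product=-d.
b=4, c=-2, d=-8
r1+r2+r3 = -4
r1r2+r1r3+r2r3 = -2
r1r2r3 = 8


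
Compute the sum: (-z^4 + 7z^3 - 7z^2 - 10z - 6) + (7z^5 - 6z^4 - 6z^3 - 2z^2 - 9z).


Align terms by degree and add:
  -z^4 + 7z^3 - 7z^2 - 10z - 6
+ 7z^5 - 6z^4 - 6z^3 - 2z^2 - 9z
= 7z^5 - 7z^4 + z^3 - 9z^2 - 19z - 6


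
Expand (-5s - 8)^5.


Expand (-5s - 8)^5 by repeated multiplication:
  (-5s - 8)^2 = 25s^2 + 80s + 64
  (-5s - 8)^3 = -125s^3 - 600s^2 - 960s - 512
  (-5s - 8)^4 = 625s^4 + 4000s^3 + 9600s^2 + 10240s + 4096
= -3125s^5 - 25000s^4 - 80000s^3 - 128000s^2 - 102400s - 32768


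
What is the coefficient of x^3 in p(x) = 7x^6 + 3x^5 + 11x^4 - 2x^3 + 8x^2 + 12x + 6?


Read off the coefficient of x^3: -2


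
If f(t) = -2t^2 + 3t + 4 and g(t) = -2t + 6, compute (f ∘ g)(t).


Substitute g(t) into f:
f(g(t)) = -2*(-2t + 6)^2 + 3*(-2t + 6) + 4
(-2t + 6)^2 = 4t^2 - 24t + 36
Expand and combine: -8t^2 + 42t - 50


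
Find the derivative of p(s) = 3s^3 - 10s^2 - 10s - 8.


Apply the power rule term by term:
  d/ds(3s^3) = 9s^2
  d/ds(-10s^2) = -20s
  d/ds(-10s) = -10
  d/ds(-8) = 0
p'(s) = 9s^2 - 20s - 10


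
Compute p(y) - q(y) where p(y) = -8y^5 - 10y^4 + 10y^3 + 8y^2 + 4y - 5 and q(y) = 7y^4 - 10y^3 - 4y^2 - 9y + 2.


Distribute the minus sign:
  (-8y^5 - 10y^4 + 10y^3 + 8y^2 + 4y - 5)
- (7y^4 - 10y^3 - 4y^2 - 9y + 2)
Negate second polynomial: -7y^4 + 10y^3 + 4y^2 + 9y - 2
Add: -8y^5 - 17y^4 + 20y^3 + 12y^2 + 13y - 7


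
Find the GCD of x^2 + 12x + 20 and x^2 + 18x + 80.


Factor each:
  x^2 + 12x + 20 = (x + 10)(x + 2)
  x^2 + 18x + 80 = (x + 10)(x + 8)
Common monic factor: x + 10


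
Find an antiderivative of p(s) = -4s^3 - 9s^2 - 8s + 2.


Reverse power rule on each term:
  ∫ -4s^3 ds = -s^4
  ∫ -9s^2 ds = -3s^3
  ∫ -8s ds = -4s^2
  ∫ 2 ds = 2s
F(s) = -s^4 - 3s^3 - 4s^2 + 2s + C


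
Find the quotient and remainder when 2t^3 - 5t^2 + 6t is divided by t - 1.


(2t^3 - 5t^2 + 6t) / (t - 1)
Step 1: 2t^2 * (t - 1) = 2t^3 - 2t^2; subtract.
Step 2: -3t * (t - 1) = -3t^2 + 3t; subtract.
Step 3: 3 * (t - 1) = 3t - 3; subtract.
Quotient: 2t^2 - 3t + 3, Remainder: 3


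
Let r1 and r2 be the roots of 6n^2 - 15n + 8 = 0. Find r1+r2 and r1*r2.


For an^2+bn+c=0: sum = -b/a, product = c/a.
a=6, b=-15, c=8
Sum = -(-15)/6 = 5/2
Product = (8)/6 = 4/3


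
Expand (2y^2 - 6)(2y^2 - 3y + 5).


Distribute each term of the first polynomial:
  (2y^2)(2y^2 - 3y + 5) = 4y^4 - 6y^3 + 10y^2
  (-6)(2y^2 - 3y + 5) = -12y^2 + 18y - 30
Sum: 4y^4 - 6y^3 - 2y^2 + 18y - 30


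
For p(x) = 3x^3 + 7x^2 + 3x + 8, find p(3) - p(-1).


p(3) = 161
p(-1) = 9
p(3) - p(-1) = 161 - 9 = 152


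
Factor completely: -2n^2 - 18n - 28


Roots satisfy r1 + r2 = -b/a = -9 and r1*r2 = c/a = 14.
So r1 = -7, r2 = -2.
-2n^2 - 18n - 28 = -2(n - r1)(n - r2) = -2(n + 7)(n + 2)


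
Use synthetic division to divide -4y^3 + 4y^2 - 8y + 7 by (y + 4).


Synthetic division with c = -4. Coefficients: -4, 4, -8, 7
Bring down -4.
  -4 * -4 = 16; 16 + 4 = 20
  20 * -4 = -80; -80 - 8 = -88
  -88 * -4 = 352; 352 + 7 = 359
Quotient: -4y^2 + 20y - 88, Remainder: 359


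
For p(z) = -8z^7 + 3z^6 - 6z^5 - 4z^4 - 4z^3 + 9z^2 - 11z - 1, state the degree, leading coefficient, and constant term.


Highest power of z is 7, with coefficient -8. Constant term is -1.
Degree = 7, leading coefficient = -8, constant term = -1


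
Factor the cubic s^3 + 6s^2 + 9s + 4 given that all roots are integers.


Try integer roots (divisors of 4). s=-1: p(-1)=0.
Divide out (s + 1): quotient is s^2 + 5s + 4.
Factor the quadratic: (s + 4)(s + 1)
Result: (s + 1)(s + 4)(s + 1)


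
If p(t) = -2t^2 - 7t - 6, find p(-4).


Using direct substitution:
  -2 * (-4)^2 = -32
  -7 * (-4)^1 = 28
  constant: -6
Sum = -32 + 28 - 6 = -10


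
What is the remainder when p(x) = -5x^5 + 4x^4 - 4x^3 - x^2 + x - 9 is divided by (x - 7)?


By the Remainder Theorem, the remainder equals p(7):
  -5*(7)^5 = -84035
  4*(7)^4 = 9604
  -4*(7)^3 = -1372
  -1*(7)^2 = -49
  1*(7)^1 = 7
  constant: -9
Sum: -84035 + 9604 - 1372 - 49 + 7 - 9 = -75854


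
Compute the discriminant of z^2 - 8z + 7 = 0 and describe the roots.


D = b^2 - 4ac = (-8)^2 - 4(1)(7) = 64 - 28 = 36
Since D > 0: two distinct rational roots


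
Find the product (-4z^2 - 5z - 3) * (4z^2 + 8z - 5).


Distribute each term of the first polynomial:
  (-4z^2)(4z^2 + 8z - 5) = -16z^4 - 32z^3 + 20z^2
  (-5z)(4z^2 + 8z - 5) = -20z^3 - 40z^2 + 25z
  (-3)(4z^2 + 8z - 5) = -12z^2 - 24z + 15
Sum: -16z^4 - 52z^3 - 32z^2 + z + 15


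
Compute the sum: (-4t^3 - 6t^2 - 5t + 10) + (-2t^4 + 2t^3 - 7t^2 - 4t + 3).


Align terms by degree and add:
  -4t^3 - 6t^2 - 5t + 10
  -2t^4 + 2t^3 - 7t^2 - 4t + 3
= -2t^4 - 2t^3 - 13t^2 - 9t + 13


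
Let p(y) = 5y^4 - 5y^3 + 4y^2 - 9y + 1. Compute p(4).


Using direct substitution:
  5 * (4)^4 = 1280
  -5 * (4)^3 = -320
  4 * (4)^2 = 64
  -9 * (4)^1 = -36
  constant: 1
Sum = 1280 - 320 + 64 - 36 + 1 = 989


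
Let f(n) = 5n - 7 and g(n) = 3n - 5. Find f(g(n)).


Substitute g(n) into f:
f(g(n)) = 5*(3n - 5) + (-7)
Expand and combine: 15n - 32


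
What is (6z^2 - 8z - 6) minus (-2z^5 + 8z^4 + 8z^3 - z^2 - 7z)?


Distribute the minus sign:
  (6z^2 - 8z - 6)
- (-2z^5 + 8z^4 + 8z^3 - z^2 - 7z)
Negate second polynomial: 2z^5 - 8z^4 - 8z^3 + z^2 + 7z
Add: 2z^5 - 8z^4 - 8z^3 + 7z^2 - z - 6


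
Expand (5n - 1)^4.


Expand (5n - 1)^4 by repeated multiplication:
  (5n - 1)^2 = 25n^2 - 10n + 1
  (5n - 1)^3 = 125n^3 - 75n^2 + 15n - 1
= 625n^4 - 500n^3 + 150n^2 - 20n + 1


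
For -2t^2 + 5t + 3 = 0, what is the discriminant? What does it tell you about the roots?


D = b^2 - 4ac = (5)^2 - 4(-2)(3) = 25 + 24 = 49
Since D > 0: two distinct rational roots


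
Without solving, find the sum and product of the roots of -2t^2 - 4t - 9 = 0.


For at^2+bt+c=0: sum = -b/a, product = c/a.
a=-2, b=-4, c=-9
Sum = -(-4)/-2 = -2
Product = (-9)/-2 = 9/2


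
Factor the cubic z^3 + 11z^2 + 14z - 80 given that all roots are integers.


Try integer roots (divisors of -80). z=2: p(2)=0.
Divide out (z - 2): quotient is z^2 + 13z + 40.
Factor the quadratic: (z + 8)(z + 5)
Result: (z - 2)(z + 8)(z + 5)


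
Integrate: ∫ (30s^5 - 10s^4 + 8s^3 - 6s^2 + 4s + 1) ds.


Reverse power rule on each term:
  ∫ 30s^5 ds = 5s^6
  ∫ -10s^4 ds = -2s^5
  ∫ 8s^3 ds = 2s^4
  ∫ -6s^2 ds = -2s^3
  ∫ 4s ds = 2s^2
  ∫ 1 ds = s
F(s) = 5s^6 - 2s^5 + 2s^4 - 2s^3 + 2s^2 + s + C


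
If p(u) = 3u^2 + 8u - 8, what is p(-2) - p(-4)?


p(-2) = -12
p(-4) = 8
p(-2) - p(-4) = -12 - 8 = -20


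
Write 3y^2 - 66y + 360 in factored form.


Roots satisfy r1 + r2 = -b/a = 22 and r1*r2 = c/a = 120.
So r1 = 12, r2 = 10.
3y^2 - 66y + 360 = 3(y - r1)(y - r2) = 3(y - 12)(y - 10)


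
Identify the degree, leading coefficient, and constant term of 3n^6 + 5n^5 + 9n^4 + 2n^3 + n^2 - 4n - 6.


Highest power of n is 6, with coefficient 3. Constant term is -6.
Degree = 6, leading coefficient = 3, constant term = -6


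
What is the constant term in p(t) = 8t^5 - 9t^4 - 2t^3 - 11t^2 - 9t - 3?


Read off the constant term: -3


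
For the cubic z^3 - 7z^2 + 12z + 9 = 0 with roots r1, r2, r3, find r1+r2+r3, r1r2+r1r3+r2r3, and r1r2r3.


Monic cubic z^3+bz^2+cz+d=0: sum=-b, pairwise sum=c, product=-d.
b=-7, c=12, d=9
r1+r2+r3 = 7
r1r2+r1r3+r2r3 = 12
r1r2r3 = -9


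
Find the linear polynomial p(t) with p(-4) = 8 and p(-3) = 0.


p(t) = mt + b. Using p(-4)=8, p(-3)=0:
m = (8)/(-4 + 3) = 8/-1 = -8
b = 8 - m*(-4) = 8 - 32 = -24
p(t) = -8t - 24


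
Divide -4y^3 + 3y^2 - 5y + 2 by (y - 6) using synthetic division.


Synthetic division with c = 6. Coefficients: -4, 3, -5, 2
Bring down -4.
  -4 * 6 = -24; -24 + 3 = -21
  -21 * 6 = -126; -126 - 5 = -131
  -131 * 6 = -786; -786 + 2 = -784
Quotient: -4y^2 - 21y - 131, Remainder: -784


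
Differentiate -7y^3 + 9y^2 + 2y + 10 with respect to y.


Apply the power rule term by term:
  d/dy(-7y^3) = -21y^2
  d/dy(9y^2) = 18y
  d/dy(2y) = 2
  d/dy(10) = 0
p'(y) = -21y^2 + 18y + 2


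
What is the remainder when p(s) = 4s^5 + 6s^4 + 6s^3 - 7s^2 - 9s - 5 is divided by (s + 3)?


By the Remainder Theorem, the remainder equals p(-3):
  4*(-3)^5 = -972
  6*(-3)^4 = 486
  6*(-3)^3 = -162
  -7*(-3)^2 = -63
  -9*(-3)^1 = 27
  constant: -5
Sum: -972 + 486 - 162 - 63 + 27 - 5 = -689


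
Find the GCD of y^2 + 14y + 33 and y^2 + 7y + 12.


Factor each:
  y^2 + 14y + 33 = (y + 3)(y + 11)
  y^2 + 7y + 12 = (y + 3)(y + 4)
Common monic factor: y + 3


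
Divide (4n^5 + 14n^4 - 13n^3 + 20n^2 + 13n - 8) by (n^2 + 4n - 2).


(4n^5 + 14n^4 - 13n^3 + 20n^2 + 13n - 8) / (n^2 + 4n - 2)
Step 1: 4n^3 * (n^2 + 4n - 2) = 4n^5 + 16n^4 - 8n^3; subtract.
Step 2: -2n^2 * (n^2 + 4n - 2) = -2n^4 - 8n^3 + 4n^2; subtract.
Step 3: 3n * (n^2 + 4n - 2) = 3n^3 + 12n^2 - 6n; subtract.
Step 4: 4 * (n^2 + 4n - 2) = 4n^2 + 16n - 8; subtract.
Quotient: 4n^3 - 2n^2 + 3n + 4, Remainder: 3n


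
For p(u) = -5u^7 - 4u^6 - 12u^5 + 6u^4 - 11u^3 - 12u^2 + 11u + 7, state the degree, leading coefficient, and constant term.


Highest power of u is 7, with coefficient -5. Constant term is 7.
Degree = 7, leading coefficient = -5, constant term = 7


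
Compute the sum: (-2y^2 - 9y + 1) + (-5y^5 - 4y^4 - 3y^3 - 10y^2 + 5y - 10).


Align terms by degree and add:
  -2y^2 - 9y + 1
  -5y^5 - 4y^4 - 3y^3 - 10y^2 + 5y - 10
= -5y^5 - 4y^4 - 3y^3 - 12y^2 - 4y - 9


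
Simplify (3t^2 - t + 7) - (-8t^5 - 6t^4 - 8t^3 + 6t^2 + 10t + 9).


Distribute the minus sign:
  (3t^2 - t + 7)
- (-8t^5 - 6t^4 - 8t^3 + 6t^2 + 10t + 9)
Negate second polynomial: 8t^5 + 6t^4 + 8t^3 - 6t^2 - 10t - 9
Add: 8t^5 + 6t^4 + 8t^3 - 3t^2 - 11t - 2


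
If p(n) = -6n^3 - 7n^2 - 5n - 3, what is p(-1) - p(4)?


p(-1) = 1
p(4) = -519
p(-1) - p(4) = 1 + 519 = 520


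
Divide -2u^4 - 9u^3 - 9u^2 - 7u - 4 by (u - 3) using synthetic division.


Synthetic division with c = 3. Coefficients: -2, -9, -9, -7, -4
Bring down -2.
  -2 * 3 = -6; -6 - 9 = -15
  -15 * 3 = -45; -45 - 9 = -54
  -54 * 3 = -162; -162 - 7 = -169
  -169 * 3 = -507; -507 - 4 = -511
Quotient: -2u^3 - 15u^2 - 54u - 169, Remainder: -511


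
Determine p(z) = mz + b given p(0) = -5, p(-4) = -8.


p(z) = mz + b. Using p(0)=-5, p(-4)=-8:
m = (-5 + 8)/(0 + 4) = 3/4 = 3/4
b = -5 - m*(0) = -5 = -5
p(z) = (3/4)z - 5


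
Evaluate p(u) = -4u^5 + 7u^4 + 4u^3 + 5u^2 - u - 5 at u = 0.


Using direct substitution:
  -4 * (0)^5 = 0
  7 * (0)^4 = 0
  4 * (0)^3 = 0
  5 * (0)^2 = 0
  -1 * (0)^1 = 0
  constant: -5
Sum = 0 + 0 + 0 + 0 + 0 - 5 = -5


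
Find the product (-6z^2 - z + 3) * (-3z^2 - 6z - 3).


Distribute each term of the first polynomial:
  (-6z^2)(-3z^2 - 6z - 3) = 18z^4 + 36z^3 + 18z^2
  (-z)(-3z^2 - 6z - 3) = 3z^3 + 6z^2 + 3z
  (3)(-3z^2 - 6z - 3) = -9z^2 - 18z - 9
Sum: 18z^4 + 39z^3 + 15z^2 - 15z - 9


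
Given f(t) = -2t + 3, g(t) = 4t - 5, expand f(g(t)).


Substitute g(t) into f:
f(g(t)) = -2*(4t - 5) + 3
Expand and combine: -8t + 13


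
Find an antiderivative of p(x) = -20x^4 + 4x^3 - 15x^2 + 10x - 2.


Reverse power rule on each term:
  ∫ -20x^4 dx = -4x^5
  ∫ 4x^3 dx = x^4
  ∫ -15x^2 dx = -5x^3
  ∫ 10x dx = 5x^2
  ∫ -2 dx = -2x
F(x) = -4x^5 + x^4 - 5x^3 + 5x^2 - 2x + C


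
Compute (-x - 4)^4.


Expand (-x - 4)^4 by repeated multiplication:
  (-x - 4)^2 = x^2 + 8x + 16
  (-x - 4)^3 = -x^3 - 12x^2 - 48x - 64
= x^4 + 16x^3 + 96x^2 + 256x + 256


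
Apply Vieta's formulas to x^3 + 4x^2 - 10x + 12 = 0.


Monic cubic x^3+bx^2+cx+d=0: sum=-b, pairwise sum=c, product=-d.
b=4, c=-10, d=12
r1+r2+r3 = -4
r1r2+r1r3+r2r3 = -10
r1r2r3 = -12


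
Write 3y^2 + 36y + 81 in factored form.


Roots satisfy r1 + r2 = -b/a = -12 and r1*r2 = c/a = 27.
So r1 = -3, r2 = -9.
3y^2 + 36y + 81 = 3(y - r1)(y - r2) = 3(y + 3)(y + 9)


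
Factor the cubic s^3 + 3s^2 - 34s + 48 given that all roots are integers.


Try integer roots (divisors of 48). s=3: p(3)=0.
Divide out (s - 3): quotient is s^2 + 6s - 16.
Factor the quadratic: (s - 2)(s + 8)
Result: (s - 3)(s - 2)(s + 8)


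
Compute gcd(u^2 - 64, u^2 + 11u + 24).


Factor each:
  u^2 - 64 = (u + 8)(u - 8)
  u^2 + 11u + 24 = (u + 8)(u + 3)
Common monic factor: u + 8


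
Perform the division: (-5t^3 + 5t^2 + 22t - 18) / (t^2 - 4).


(-5t^3 + 5t^2 + 22t - 18) / (t^2 - 4)
Step 1: -5t * (t^2 - 4) = -5t^3 + 20t; subtract.
Step 2: 5 * (t^2 - 4) = 5t^2 - 20; subtract.
Quotient: -5t + 5, Remainder: 2t + 2


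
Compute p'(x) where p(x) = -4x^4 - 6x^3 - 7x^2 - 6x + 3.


Apply the power rule term by term:
  d/dx(-4x^4) = -16x^3
  d/dx(-6x^3) = -18x^2
  d/dx(-7x^2) = -14x
  d/dx(-6x) = -6
  d/dx(3) = 0
p'(x) = -16x^3 - 18x^2 - 14x - 6


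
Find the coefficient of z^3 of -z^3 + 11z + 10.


Read off the coefficient of z^3: -1


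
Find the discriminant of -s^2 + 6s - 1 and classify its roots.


D = b^2 - 4ac = (6)^2 - 4(-1)(-1) = 36 - 4 = 32
Since D > 0: two distinct irrational roots


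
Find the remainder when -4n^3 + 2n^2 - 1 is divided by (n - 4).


By the Remainder Theorem, the remainder equals p(4):
  -4*(4)^3 = -256
  2*(4)^2 = 32
  0*(4)^1 = 0
  constant: -1
Sum: -256 + 32 + 0 - 1 = -225


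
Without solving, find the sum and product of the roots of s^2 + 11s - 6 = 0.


For as^2+bs+c=0: sum = -b/a, product = c/a.
a=1, b=11, c=-6
Sum = -(11)/1 = -11
Product = (-6)/1 = -6


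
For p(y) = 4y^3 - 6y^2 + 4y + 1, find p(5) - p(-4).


p(5) = 371
p(-4) = -367
p(5) - p(-4) = 371 + 367 = 738


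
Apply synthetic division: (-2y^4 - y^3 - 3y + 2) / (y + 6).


Synthetic division with c = -6. Coefficients: -2, -1, 0, -3, 2
Bring down -2.
  -2 * -6 = 12; 12 - 1 = 11
  11 * -6 = -66; -66 + 0 = -66
  -66 * -6 = 396; 396 - 3 = 393
  393 * -6 = -2358; -2358 + 2 = -2356
Quotient: -2y^3 + 11y^2 - 66y + 393, Remainder: -2356


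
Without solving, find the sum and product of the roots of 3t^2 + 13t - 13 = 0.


For at^2+bt+c=0: sum = -b/a, product = c/a.
a=3, b=13, c=-13
Sum = -(13)/3 = -13/3
Product = (-13)/3 = -13/3


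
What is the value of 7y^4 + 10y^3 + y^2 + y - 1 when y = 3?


Using direct substitution:
  7 * (3)^4 = 567
  10 * (3)^3 = 270
  1 * (3)^2 = 9
  1 * (3)^1 = 3
  constant: -1
Sum = 567 + 270 + 9 + 3 - 1 = 848


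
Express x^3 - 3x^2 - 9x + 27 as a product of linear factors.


Try integer roots (divisors of 27). x=3: p(3)=0.
Divide out (x - 3): quotient is x^2 - 9.
Factor the quadratic: (x - 3)(x + 3)
Result: (x - 3)(x - 3)(x + 3)


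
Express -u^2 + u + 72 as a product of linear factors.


Roots satisfy r1 + r2 = -b/a = 1 and r1*r2 = c/a = -72.
So r1 = -8, r2 = 9.
-u^2 + u + 72 = -(u - r1)(u - r2) = -(u + 8)(u - 9)


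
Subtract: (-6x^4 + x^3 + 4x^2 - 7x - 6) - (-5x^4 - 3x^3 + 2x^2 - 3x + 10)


Distribute the minus sign:
  (-6x^4 + x^3 + 4x^2 - 7x - 6)
- (-5x^4 - 3x^3 + 2x^2 - 3x + 10)
Negate second polynomial: 5x^4 + 3x^3 - 2x^2 + 3x - 10
Add: -x^4 + 4x^3 + 2x^2 - 4x - 16


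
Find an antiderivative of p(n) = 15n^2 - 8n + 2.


Reverse power rule on each term:
  ∫ 15n^2 dn = 5n^3
  ∫ -8n dn = -4n^2
  ∫ 2 dn = 2n
F(n) = 5n^3 - 4n^2 + 2n + C


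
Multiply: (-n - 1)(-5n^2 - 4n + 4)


Distribute each term of the first polynomial:
  (-n)(-5n^2 - 4n + 4) = 5n^3 + 4n^2 - 4n
  (-1)(-5n^2 - 4n + 4) = 5n^2 + 4n - 4
Sum: 5n^3 + 9n^2 - 4


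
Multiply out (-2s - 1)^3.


Expand (-2s - 1)^3 by repeated multiplication:
  (-2s - 1)^2 = 4s^2 + 4s + 1
= -8s^3 - 12s^2 - 6s - 1


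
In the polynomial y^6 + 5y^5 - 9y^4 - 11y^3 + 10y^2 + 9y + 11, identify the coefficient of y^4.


Read off the coefficient of y^4: -9


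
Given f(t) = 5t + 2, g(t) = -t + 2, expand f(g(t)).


Substitute g(t) into f:
f(g(t)) = 5*(-t + 2) + 2
Expand and combine: -5t + 12


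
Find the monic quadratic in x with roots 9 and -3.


p(x) = (x - 9)(x + 3)
Expand: x^2 - 6x - 27


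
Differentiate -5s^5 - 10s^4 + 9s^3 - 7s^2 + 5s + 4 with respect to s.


Apply the power rule term by term:
  d/ds(-5s^5) = -25s^4
  d/ds(-10s^4) = -40s^3
  d/ds(9s^3) = 27s^2
  d/ds(-7s^2) = -14s
  d/ds(5s) = 5
  d/ds(4) = 0
p'(s) = -25s^4 - 40s^3 + 27s^2 - 14s + 5


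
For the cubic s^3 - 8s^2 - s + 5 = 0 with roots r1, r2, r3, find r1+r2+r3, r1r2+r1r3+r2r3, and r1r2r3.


Monic cubic s^3+bs^2+cs+d=0: sum=-b, pairwise sum=c, product=-d.
b=-8, c=-1, d=5
r1+r2+r3 = 8
r1r2+r1r3+r2r3 = -1
r1r2r3 = -5


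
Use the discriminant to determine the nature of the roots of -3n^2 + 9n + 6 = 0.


D = b^2 - 4ac = (9)^2 - 4(-3)(6) = 81 + 72 = 153
Since D > 0: two distinct irrational roots
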